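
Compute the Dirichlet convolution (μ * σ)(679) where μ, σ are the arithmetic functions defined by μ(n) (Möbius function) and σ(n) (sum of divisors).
(μ * σ)(679) = 679

Divisors of 679: [1, 7, 97, 679]. For each d | 679:
  d = 1: μ(1) · σ(679/1) = 1 · 784 = 784
  d = 7: μ(7) · σ(679/7) = -1 · 98 = -98
  d = 97: μ(97) · σ(679/97) = -1 · 8 = -8
  d = 679: μ(679) · σ(679/679) = 1 · 1 = 1
Summing: (μ * σ)(679) = 784 + -98 + -8 + 1 = 679.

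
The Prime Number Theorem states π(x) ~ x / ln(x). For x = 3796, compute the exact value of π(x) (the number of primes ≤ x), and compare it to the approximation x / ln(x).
π(3796) = 527;  x/ln(x) ≈ 460.58;  relative error ≈ 12.60%.

Directly count primes up to 3796: π(3796) = 527. The PNT approximation gives 3796/ln(3796) ≈ 3796/8.24170 ≈ 460.58. Relative error (π(x) − x/ln(x)) / π(x) ≈ 12.60%; the approximation is known to undercount slightly (Li(x) is a better estimate).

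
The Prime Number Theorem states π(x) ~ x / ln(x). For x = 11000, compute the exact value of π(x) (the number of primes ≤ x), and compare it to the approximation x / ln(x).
π(11000) = 1335;  x/ln(x) ≈ 1182.08;  relative error ≈ 11.45%.

Directly count primes up to 11000: π(11000) = 1335. The PNT approximation gives 11000/ln(11000) ≈ 11000/9.30565 ≈ 1182.08. Relative error (π(x) − x/ln(x)) / π(x) ≈ 11.45%; the approximation is known to undercount slightly (Li(x) is a better estimate).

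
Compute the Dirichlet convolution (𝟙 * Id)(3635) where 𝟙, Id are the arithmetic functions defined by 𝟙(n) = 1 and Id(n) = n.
(𝟙 * Id)(3635) = 4368

Divisors of 3635: [1, 5, 727, 3635]. For each d | 3635:
  d = 1: 𝟙(1) · Id(3635/1) = 1 · 3635 = 3635
  d = 5: 𝟙(5) · Id(3635/5) = 1 · 727 = 727
  d = 727: 𝟙(727) · Id(3635/727) = 1 · 5 = 5
  d = 3635: 𝟙(3635) · Id(3635/3635) = 1 · 1 = 1
Summing: (𝟙 * Id)(3635) = 3635 + 727 + 5 + 1 = 4368.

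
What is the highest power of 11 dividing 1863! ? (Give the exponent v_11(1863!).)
v_11(1863!) = 185

Legendre's formula: v_p(n!) = Σ_{k ≥ 1} ⌊n / p^k⌋. For p = 11, n = 1863, the terms are:
  ⌊1863/11^1⌋ = ⌊1863/11⌋ = 169
  ⌊1863/11^2⌋ = ⌊1863/121⌋ = 15
  ⌊1863/11^3⌋ = ⌊1863/1331⌋ = 1
(the next term ⌊1863/11^4⌋ = 0, terminating the sum). Summing: v_11(1863!) = 169 + 15 + 1 = 185.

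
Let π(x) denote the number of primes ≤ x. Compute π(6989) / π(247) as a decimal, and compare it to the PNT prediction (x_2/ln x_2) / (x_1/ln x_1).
π(6989)/π(247) = 898/53 ≈ 16.9434;  PNT prediction ≈ 17.6107.

π(247) = 53 and π(6989) = 898, so π(6989)/π(247) ≈ 16.9434. The PNT-predicted ratio is (6989/ln(6989)) / (247/ln(247)) ≈ 17.6107. The two agree to within a few percent, as expected.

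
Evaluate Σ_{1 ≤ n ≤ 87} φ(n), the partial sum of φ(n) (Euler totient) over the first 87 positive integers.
Σ_{n ≤ 87} φ(n) = 2328

Compute φ(n) for each 1 ≤ n ≤ 87: φ(1) = 1, φ(2) = 1, φ(3) = 2, φ(4) = 2, φ(5) = 4, φ(6) = 2, φ(7) = 6, φ(8) = 4, φ(9) = 6, φ(10) = 4, φ(11) = 10, φ(12) = 4, φ(13) = 12, φ(14) = 6, φ(15) = 8, φ(16) = 8, φ(17) = 16, φ(18) = 6, φ(19) = 18, φ(20) = 8, φ(21) = 12, φ(22) = 10, φ(23) = 22, φ(24) = 8, φ(25) = 20, φ(26) = 12, φ(27) = 18, φ(28) = 12, φ(29) = 28, φ(30) = 8, φ(31) = 30, φ(32) = 16, φ(33) = 20, φ(34) = 16, φ(35) = 24, φ(36) = 12, φ(37) = 36, φ(38) = 18, φ(39) = 24, φ(40) = 16, φ(41) = 40, φ(42) = 12, φ(43) = 42, φ(44) = 20, φ(45) = 24, φ(46) = 22, φ(47) = 46, φ(48) = 16, φ(49) = 42, φ(50) = 20, φ(51) = 32, φ(52) = 24, φ(53) = 52, φ(54) = 18, φ(55) = 40, φ(56) = 24, φ(57) = 36, φ(58) = 28, φ(59) = 58, φ(60) = 16, φ(61) = 60, φ(62) = 30, φ(63) = 36, φ(64) = 32, φ(65) = 48, φ(66) = 20, φ(67) = 66, φ(68) = 32, φ(69) = 44, φ(70) = 24, φ(71) = 70, φ(72) = 24, φ(73) = 72, φ(74) = 36, φ(75) = 40, φ(76) = 36, φ(77) = 60, φ(78) = 24, φ(79) = 78, φ(80) = 32, φ(81) = 54, φ(82) = 40, φ(83) = 82, φ(84) = 24, φ(85) = 64, φ(86) = 42, φ(87) = 56. Summing all 87 values: 2328. (Average order: Σ_{n ≤ x} φ(n) ~ (3/π²) x². For x = 87, (3/π²)·87² ≈ 2300.70.)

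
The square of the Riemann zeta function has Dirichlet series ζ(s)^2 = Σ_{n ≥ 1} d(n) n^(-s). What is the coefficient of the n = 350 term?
d(350) = 12

ζ(s)^2 = (Σ 1/m^s)(Σ 1/k^s). The coefficient of 1/n^s in the product is the number of ordered pairs (m, k) with mk = n, which equals d(n). For n = 350, divisors are [1, 2, 5, 7, 10, 14, 25, 35, 50, 70, 175, 350], so d(350) = 12.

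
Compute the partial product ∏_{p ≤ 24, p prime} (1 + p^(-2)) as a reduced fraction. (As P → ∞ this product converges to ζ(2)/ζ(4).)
∏ = 3394003400000/2252055594789

The primes p ≤ 24 are [2, 3, 5, 7, 11, 13, 17, 19, 23]. For each, (1 + 1/p^2) = (p^2 + 1)/p^2. Multiplying these fractions over p ∈ [2, 3, 5, 7, 11, 13, 17, 19, 23] gives 3394003400000/2252055594789. (In the limit P → ∞ this tends to ζ(2)/ζ(4).)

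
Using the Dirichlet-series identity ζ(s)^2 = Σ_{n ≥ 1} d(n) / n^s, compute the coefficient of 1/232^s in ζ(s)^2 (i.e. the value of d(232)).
d(232) = 8

ζ(s)^2 = (Σ 1/m^s)(Σ 1/k^s). The coefficient of 1/n^s in the product is the number of ordered pairs (m, k) with mk = n, which equals d(n). For n = 232, divisors are [1, 2, 4, 8, 29, 58, 116, 232], so d(232) = 8.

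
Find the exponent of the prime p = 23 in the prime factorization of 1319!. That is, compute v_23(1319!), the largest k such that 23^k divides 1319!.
v_23(1319!) = 59

Legendre's formula: v_p(n!) = Σ_{k ≥ 1} ⌊n / p^k⌋. For p = 23, n = 1319, the terms are:
  ⌊1319/23^1⌋ = ⌊1319/23⌋ = 57
  ⌊1319/23^2⌋ = ⌊1319/529⌋ = 2
(the next term ⌊1319/23^3⌋ = 0, terminating the sum). Summing: v_23(1319!) = 57 + 2 = 59.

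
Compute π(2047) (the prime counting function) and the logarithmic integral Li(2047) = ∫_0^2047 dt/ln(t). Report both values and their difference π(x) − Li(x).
π(2047) = 309;  Li(2047) ≈ 320.98;  π(x) − Li(x) ≈ -11.98.

Direct count of primes ≤ 2047 gives π(2047) = 309. Numerical evaluation of the logarithmic integral gives Li(2047) ≈ 320.98. The difference π(x) − Li(x) ≈ -11.98 is typically negative for small/moderate x (Li(x) overestimates), though Littlewood's theorem shows this sign changes infinitely often.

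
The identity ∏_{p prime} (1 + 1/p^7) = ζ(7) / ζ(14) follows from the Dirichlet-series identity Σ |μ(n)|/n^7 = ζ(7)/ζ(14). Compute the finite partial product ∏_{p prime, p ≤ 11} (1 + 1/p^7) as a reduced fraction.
∏ = 102398715604311407906/101557061298054140625

The primes p ≤ 11 are [2, 3, 5, 7, 11]. For each, (1 + 1/p^7) = (p^7 + 1)/p^7. Multiplying these fractions over p ∈ [2, 3, 5, 7, 11] gives 102398715604311407906/101557061298054140625. (In the limit P → ∞ this tends to ζ(7)/ζ(14).)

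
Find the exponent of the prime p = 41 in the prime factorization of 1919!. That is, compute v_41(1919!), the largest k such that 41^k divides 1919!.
v_41(1919!) = 47

Legendre's formula: v_p(n!) = Σ_{k ≥ 1} ⌊n / p^k⌋. For p = 41, n = 1919, the terms are:
  ⌊1919/41^1⌋ = ⌊1919/41⌋ = 46
  ⌊1919/41^2⌋ = ⌊1919/1681⌋ = 1
(the next term ⌊1919/41^3⌋ = 0, terminating the sum). Summing: v_41(1919!) = 46 + 1 = 47.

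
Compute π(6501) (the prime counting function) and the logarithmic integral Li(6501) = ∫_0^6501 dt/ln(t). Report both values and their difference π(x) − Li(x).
π(6501) = 842;  Li(6501) ≈ 857.74;  π(x) − Li(x) ≈ -15.74.

Direct count of primes ≤ 6501 gives π(6501) = 842. Numerical evaluation of the logarithmic integral gives Li(6501) ≈ 857.74. The difference π(x) − Li(x) ≈ -15.74 is typically negative for small/moderate x (Li(x) overestimates), though Littlewood's theorem shows this sign changes infinitely often.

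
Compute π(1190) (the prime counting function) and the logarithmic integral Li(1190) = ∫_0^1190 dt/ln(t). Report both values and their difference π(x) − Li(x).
π(1190) = 195;  Li(1190) ≈ 204.76;  π(x) − Li(x) ≈ -9.76.

Direct count of primes ≤ 1190 gives π(1190) = 195. Numerical evaluation of the logarithmic integral gives Li(1190) ≈ 204.76. The difference π(x) − Li(x) ≈ -9.76 is typically negative for small/moderate x (Li(x) overestimates), though Littlewood's theorem shows this sign changes infinitely often.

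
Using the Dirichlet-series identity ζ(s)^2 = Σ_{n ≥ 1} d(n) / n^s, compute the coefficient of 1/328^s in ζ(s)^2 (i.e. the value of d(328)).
d(328) = 8

ζ(s)^2 = (Σ 1/m^s)(Σ 1/k^s). The coefficient of 1/n^s in the product is the number of ordered pairs (m, k) with mk = n, which equals d(n). For n = 328, divisors are [1, 2, 4, 8, 41, 82, 164, 328], so d(328) = 8.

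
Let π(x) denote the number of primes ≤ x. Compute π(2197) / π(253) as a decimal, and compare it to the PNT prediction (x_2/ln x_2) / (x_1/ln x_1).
π(2197)/π(253) = 327/54 ≈ 6.0556;  PNT prediction ≈ 6.2445.

π(253) = 54 and π(2197) = 327, so π(2197)/π(253) ≈ 6.0556. The PNT-predicted ratio is (2197/ln(2197)) / (253/ln(253)) ≈ 6.2445. The two agree to within a few percent, as expected.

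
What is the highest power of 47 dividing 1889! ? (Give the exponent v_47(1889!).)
v_47(1889!) = 40

Legendre's formula: v_p(n!) = Σ_{k ≥ 1} ⌊n / p^k⌋. For p = 47, n = 1889, the terms are:
  ⌊1889/47^1⌋ = ⌊1889/47⌋ = 40
(the next term ⌊1889/47^2⌋ = 0, terminating the sum). Summing: v_47(1889!) = 40 = 40.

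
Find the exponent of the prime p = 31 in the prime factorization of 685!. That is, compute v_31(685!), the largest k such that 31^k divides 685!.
v_31(685!) = 22

Legendre's formula: v_p(n!) = Σ_{k ≥ 1} ⌊n / p^k⌋. For p = 31, n = 685, the terms are:
  ⌊685/31^1⌋ = ⌊685/31⌋ = 22
(the next term ⌊685/31^2⌋ = 0, terminating the sum). Summing: v_31(685!) = 22 = 22.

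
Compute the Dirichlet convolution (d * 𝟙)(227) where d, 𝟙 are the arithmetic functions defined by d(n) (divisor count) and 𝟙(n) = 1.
(d * 𝟙)(227) = 3

Divisors of 227: [1, 227]. For each d | 227:
  d = 1: d(1) · 𝟙(227/1) = 1 · 1 = 1
  d = 227: d(227) · 𝟙(227/227) = 2 · 1 = 2
Summing: (d * 𝟙)(227) = 1 + 2 = 3.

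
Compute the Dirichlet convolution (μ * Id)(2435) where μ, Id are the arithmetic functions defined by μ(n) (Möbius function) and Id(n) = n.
(μ * Id)(2435) = 1944

Divisors of 2435: [1, 5, 487, 2435]. For each d | 2435:
  d = 1: μ(1) · Id(2435/1) = 1 · 2435 = 2435
  d = 5: μ(5) · Id(2435/5) = -1 · 487 = -487
  d = 487: μ(487) · Id(2435/487) = -1 · 5 = -5
  d = 2435: μ(2435) · Id(2435/2435) = 1 · 1 = 1
Summing: (μ * Id)(2435) = 2435 + -487 + -5 + 1 = 1944.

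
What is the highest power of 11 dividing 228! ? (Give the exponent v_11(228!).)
v_11(228!) = 21

Legendre's formula: v_p(n!) = Σ_{k ≥ 1} ⌊n / p^k⌋. For p = 11, n = 228, the terms are:
  ⌊228/11^1⌋ = ⌊228/11⌋ = 20
  ⌊228/11^2⌋ = ⌊228/121⌋ = 1
(the next term ⌊228/11^3⌋ = 0, terminating the sum). Summing: v_11(228!) = 20 + 1 = 21.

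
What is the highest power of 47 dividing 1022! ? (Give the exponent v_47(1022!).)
v_47(1022!) = 21

Legendre's formula: v_p(n!) = Σ_{k ≥ 1} ⌊n / p^k⌋. For p = 47, n = 1022, the terms are:
  ⌊1022/47^1⌋ = ⌊1022/47⌋ = 21
(the next term ⌊1022/47^2⌋ = 0, terminating the sum). Summing: v_47(1022!) = 21 = 21.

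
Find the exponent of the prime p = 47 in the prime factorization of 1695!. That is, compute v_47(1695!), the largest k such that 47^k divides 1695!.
v_47(1695!) = 36

Legendre's formula: v_p(n!) = Σ_{k ≥ 1} ⌊n / p^k⌋. For p = 47, n = 1695, the terms are:
  ⌊1695/47^1⌋ = ⌊1695/47⌋ = 36
(the next term ⌊1695/47^2⌋ = 0, terminating the sum). Summing: v_47(1695!) = 36 = 36.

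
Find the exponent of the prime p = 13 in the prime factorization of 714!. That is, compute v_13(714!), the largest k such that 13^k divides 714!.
v_13(714!) = 58

Legendre's formula: v_p(n!) = Σ_{k ≥ 1} ⌊n / p^k⌋. For p = 13, n = 714, the terms are:
  ⌊714/13^1⌋ = ⌊714/13⌋ = 54
  ⌊714/13^2⌋ = ⌊714/169⌋ = 4
(the next term ⌊714/13^3⌋ = 0, terminating the sum). Summing: v_13(714!) = 54 + 4 = 58.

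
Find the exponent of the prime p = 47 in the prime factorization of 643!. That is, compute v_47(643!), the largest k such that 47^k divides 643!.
v_47(643!) = 13

Legendre's formula: v_p(n!) = Σ_{k ≥ 1} ⌊n / p^k⌋. For p = 47, n = 643, the terms are:
  ⌊643/47^1⌋ = ⌊643/47⌋ = 13
(the next term ⌊643/47^2⌋ = 0, terminating the sum). Summing: v_47(643!) = 13 = 13.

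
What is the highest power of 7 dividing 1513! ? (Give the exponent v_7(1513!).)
v_7(1513!) = 250

Legendre's formula: v_p(n!) = Σ_{k ≥ 1} ⌊n / p^k⌋. For p = 7, n = 1513, the terms are:
  ⌊1513/7^1⌋ = ⌊1513/7⌋ = 216
  ⌊1513/7^2⌋ = ⌊1513/49⌋ = 30
  ⌊1513/7^3⌋ = ⌊1513/343⌋ = 4
(the next term ⌊1513/7^4⌋ = 0, terminating the sum). Summing: v_7(1513!) = 216 + 30 + 4 = 250.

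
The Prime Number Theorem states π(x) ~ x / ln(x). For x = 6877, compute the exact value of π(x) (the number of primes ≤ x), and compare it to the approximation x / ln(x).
π(6877) = 885;  x/ln(x) ≈ 778.30;  relative error ≈ 12.06%.

Directly count primes up to 6877: π(6877) = 885. The PNT approximation gives 6877/ln(6877) ≈ 6877/8.83594 ≈ 778.30. Relative error (π(x) − x/ln(x)) / π(x) ≈ 12.06%; the approximation is known to undercount slightly (Li(x) is a better estimate).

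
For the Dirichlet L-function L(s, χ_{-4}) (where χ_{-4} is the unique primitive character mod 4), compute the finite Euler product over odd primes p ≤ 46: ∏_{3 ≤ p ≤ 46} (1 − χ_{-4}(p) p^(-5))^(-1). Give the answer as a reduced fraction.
∏ = 32740559305695385712389870979185370874149053476477367448414215/32866839245274949258617282425703153368289421339680491851218944

The odd primes p ≤ 46 are [3, 5, 7, 11, 13, 17, 19, 23, 29, 31, 37, 41, 43]. For each, χ(p) = 1 if p ≡ 1 mod 4, χ(p) = −1 if p ≡ 3 mod 4. Taking (1 − χ(p)/p^5)^(-1) = p^5/(p^5 − χ(p)): (1 − (-1)/3^5)^(-1) · (1 − (1)/5^5)^(-1) · (1 − (-1)/7^5)^(-1) · (1 − (-1)/11^5)^(-1) · (1 − (1)/13^5)^(-1) · (1 − (1)/17^5)^(-1) · (1 − (-1)/19^5)^(-1) · (1 − (-1)/23^5)^(-1) · (1 − (1)/29^5)^(-1) · (1 − (-1)/31^5)^(-1) · (1 − (1)/37^5)^(-1) · (1 − (1)/41^5)^(-1) · (1 − (-1)/43^5)^(-1) = 32740559305695385712389870979185370874149053476477367448414215/32866839245274949258617282425703153368289421339680491851218944.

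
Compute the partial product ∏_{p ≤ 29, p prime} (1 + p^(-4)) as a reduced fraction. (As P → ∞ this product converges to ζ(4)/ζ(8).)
∏ = 408418518091992985088034449701042208/378893302350878356551852293056730625

The primes p ≤ 29 are [2, 3, 5, 7, 11, 13, 17, 19, 23, 29]. For each, (1 + 1/p^4) = (p^4 + 1)/p^4. Multiplying these fractions over p ∈ [2, 3, 5, 7, 11, 13, 17, 19, 23, 29] gives 408418518091992985088034449701042208/378893302350878356551852293056730625. (In the limit P → ∞ this tends to ζ(4)/ζ(8).)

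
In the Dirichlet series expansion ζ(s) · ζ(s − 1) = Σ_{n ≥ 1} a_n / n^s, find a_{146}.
σ(146) = 222

In the product (Σ m^0/m^s)(Σ k / k^s) = Σ (Σ_{d | n} d) / n^s, the coefficient of 1/n^s is σ(n) = Σ_{d | n} d. For n = 146, divisors are [1, 2, 73, 146]; summing: σ(146) = 222.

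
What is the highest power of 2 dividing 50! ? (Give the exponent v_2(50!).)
v_2(50!) = 47

Legendre's formula: v_p(n!) = Σ_{k ≥ 1} ⌊n / p^k⌋. For p = 2, n = 50, the terms are:
  ⌊50/2^1⌋ = ⌊50/2⌋ = 25
  ⌊50/2^2⌋ = ⌊50/4⌋ = 12
  ⌊50/2^3⌋ = ⌊50/8⌋ = 6
  ⌊50/2^4⌋ = ⌊50/16⌋ = 3
  ⌊50/2^5⌋ = ⌊50/32⌋ = 1
(the next term ⌊50/2^6⌋ = 0, terminating the sum). Summing: v_2(50!) = 25 + 12 + 6 + 3 + 1 = 47.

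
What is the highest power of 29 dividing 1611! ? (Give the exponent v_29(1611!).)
v_29(1611!) = 56

Legendre's formula: v_p(n!) = Σ_{k ≥ 1} ⌊n / p^k⌋. For p = 29, n = 1611, the terms are:
  ⌊1611/29^1⌋ = ⌊1611/29⌋ = 55
  ⌊1611/29^2⌋ = ⌊1611/841⌋ = 1
(the next term ⌊1611/29^3⌋ = 0, terminating the sum). Summing: v_29(1611!) = 55 + 1 = 56.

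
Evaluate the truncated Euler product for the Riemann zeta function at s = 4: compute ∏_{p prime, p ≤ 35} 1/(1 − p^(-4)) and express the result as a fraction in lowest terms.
∏ = 44480956869217573792253389310087/41097743855049154662236160000000

The primes p ≤ 35 are [2, 3, 5, 7, 11, 13, 17, 19, 23, 29, 31]. For each prime, (1 − 1/p^4)^(-1) = p^4 / (p^4 − 1). The product is (1 − 1/2^4)^(-1), (1 − 1/3^4)^(-1), (1 − 1/5^4)^(-1), (1 − 1/7^4)^(-1), (1 − 1/11^4)^(-1), (1 − 1/13^4)^(-1), (1 − 1/17^4)^(-1), (1 − 1/19^4)^(-1), (1 − 1/23^4)^(-1), (1 − 1/29^4)^(-1), (1 − 1/31^4)^(-1) = ∏ p^4 / (p^4 − 1) = 44480956869217573792253389310087/41097743855049154662236160000000.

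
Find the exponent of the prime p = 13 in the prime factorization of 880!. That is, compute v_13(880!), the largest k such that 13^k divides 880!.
v_13(880!) = 72

Legendre's formula: v_p(n!) = Σ_{k ≥ 1} ⌊n / p^k⌋. For p = 13, n = 880, the terms are:
  ⌊880/13^1⌋ = ⌊880/13⌋ = 67
  ⌊880/13^2⌋ = ⌊880/169⌋ = 5
(the next term ⌊880/13^3⌋ = 0, terminating the sum). Summing: v_13(880!) = 67 + 5 = 72.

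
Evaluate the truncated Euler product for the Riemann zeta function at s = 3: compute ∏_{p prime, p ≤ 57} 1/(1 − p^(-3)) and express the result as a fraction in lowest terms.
∏ = 16238292364256237331040396846411171054751/13509219810297755163480275884866445246464

The primes p ≤ 57 are [2, 3, 5, 7, 11, 13, 17, 19, 23, 29, 31, 37, 41, 43, 47, 53]. For each prime, (1 − 1/p^3)^(-1) = p^3 / (p^3 − 1). The product is (1 − 1/2^3)^(-1), (1 − 1/3^3)^(-1), (1 − 1/5^3)^(-1), (1 − 1/7^3)^(-1), (1 − 1/11^3)^(-1), (1 − 1/13^3)^(-1), (1 − 1/17^3)^(-1), (1 − 1/19^3)^(-1), (1 − 1/23^3)^(-1), (1 − 1/29^3)^(-1), (1 − 1/31^3)^(-1), (1 − 1/37^3)^(-1), (1 − 1/41^3)^(-1), (1 − 1/43^3)^(-1), (1 − 1/47^3)^(-1), (1 − 1/53^3)^(-1) = ∏ p^3 / (p^3 − 1) = 16238292364256237331040396846411171054751/13509219810297755163480275884866445246464.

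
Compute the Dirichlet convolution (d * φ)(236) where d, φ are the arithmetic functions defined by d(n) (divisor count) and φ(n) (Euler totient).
(d * φ)(236) = 420

Divisors of 236: [1, 2, 4, 59, 118, 236]. For each d | 236:
  d = 1: d(1) · φ(236/1) = 1 · 116 = 116
  d = 2: d(2) · φ(236/2) = 2 · 58 = 116
  d = 4: d(4) · φ(236/4) = 3 · 58 = 174
  d = 59: d(59) · φ(236/59) = 2 · 2 = 4
  d = 118: d(118) · φ(236/118) = 4 · 1 = 4
  d = 236: d(236) · φ(236/236) = 6 · 1 = 6
Summing: (d * φ)(236) = 116 + 116 + 174 + 4 + 4 + 6 = 420.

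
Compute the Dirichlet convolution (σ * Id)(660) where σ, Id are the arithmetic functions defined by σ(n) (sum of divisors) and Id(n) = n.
(σ * Id)(660) = 30107

Divisors of 660: [1, 2, 3, 4, 5, 6, 10, 11, 12, 15, 20, 22, 30, 33, 44, 55, 60, 66, 110, 132, 165, 220, 330, 660]. For each d | 660:
  d = 1: σ(1) · Id(660/1) = 1 · 660 = 660
  d = 2: σ(2) · Id(660/2) = 3 · 330 = 990
  d = 3: σ(3) · Id(660/3) = 4 · 220 = 880
  d = 4: σ(4) · Id(660/4) = 7 · 165 = 1155
  d = 5: σ(5) · Id(660/5) = 6 · 132 = 792
  d = 6: σ(6) · Id(660/6) = 12 · 110 = 1320
  d = 10: σ(10) · Id(660/10) = 18 · 66 = 1188
  d = 11: σ(11) · Id(660/11) = 12 · 60 = 720
  d = 12: σ(12) · Id(660/12) = 28 · 55 = 1540
  d = 15: σ(15) · Id(660/15) = 24 · 44 = 1056
  d = 20: σ(20) · Id(660/20) = 42 · 33 = 1386
  d = 22: σ(22) · Id(660/22) = 36 · 30 = 1080
  d = 30: σ(30) · Id(660/30) = 72 · 22 = 1584
  d = 33: σ(33) · Id(660/33) = 48 · 20 = 960
  d = 44: σ(44) · Id(660/44) = 84 · 15 = 1260
  d = 55: σ(55) · Id(660/55) = 72 · 12 = 864
  d = 60: σ(60) · Id(660/60) = 168 · 11 = 1848
  d = 66: σ(66) · Id(660/66) = 144 · 10 = 1440
  d = 110: σ(110) · Id(660/110) = 216 · 6 = 1296
  d = 132: σ(132) · Id(660/132) = 336 · 5 = 1680
  d = 165: σ(165) · Id(660/165) = 288 · 4 = 1152
  d = 220: σ(220) · Id(660/220) = 504 · 3 = 1512
  d = 330: σ(330) · Id(660/330) = 864 · 2 = 1728
  d = 660: σ(660) · Id(660/660) = 2016 · 1 = 2016
Summing: (σ * Id)(660) = 660 + 990 + 880 + 1155 + 792 + 1320 + 1188 + 720 + 1540 + 1056 + 1386 + 1080 + 1584 + 960 + 1260 + 864 + 1848 + 1440 + 1296 + 1680 + 1152 + 1512 + 1728 + 2016 = 30107.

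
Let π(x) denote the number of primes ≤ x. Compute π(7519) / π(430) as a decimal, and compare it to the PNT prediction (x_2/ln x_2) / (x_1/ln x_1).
π(7519)/π(430) = 952/82 ≈ 11.6098;  PNT prediction ≈ 11.8800.

π(430) = 82 and π(7519) = 952, so π(7519)/π(430) ≈ 11.6098. The PNT-predicted ratio is (7519/ln(7519)) / (430/ln(430)) ≈ 11.8800. The two agree to within a few percent, as expected.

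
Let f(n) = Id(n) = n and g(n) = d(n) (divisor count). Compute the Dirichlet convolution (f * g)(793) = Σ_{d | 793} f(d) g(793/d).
(Id * d)(793) = 945

Divisors of 793: [1, 13, 61, 793]. For each d | 793:
  d = 1: Id(1) · d(793/1) = 1 · 4 = 4
  d = 13: Id(13) · d(793/13) = 13 · 2 = 26
  d = 61: Id(61) · d(793/61) = 61 · 2 = 122
  d = 793: Id(793) · d(793/793) = 793 · 1 = 793
Summing: (Id * d)(793) = 4 + 26 + 122 + 793 = 945.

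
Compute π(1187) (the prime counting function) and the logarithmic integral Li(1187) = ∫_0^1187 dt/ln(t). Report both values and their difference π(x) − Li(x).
π(1187) = 195;  Li(1187) ≈ 204.34;  π(x) − Li(x) ≈ -9.34.

Direct count of primes ≤ 1187 gives π(1187) = 195. Numerical evaluation of the logarithmic integral gives Li(1187) ≈ 204.34. The difference π(x) − Li(x) ≈ -9.34 is typically negative for small/moderate x (Li(x) overestimates), though Littlewood's theorem shows this sign changes infinitely often.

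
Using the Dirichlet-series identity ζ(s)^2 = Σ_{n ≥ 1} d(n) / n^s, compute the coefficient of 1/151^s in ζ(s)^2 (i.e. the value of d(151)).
d(151) = 2

ζ(s)^2 = (Σ 1/m^s)(Σ 1/k^s). The coefficient of 1/n^s in the product is the number of ordered pairs (m, k) with mk = n, which equals d(n). For n = 151, divisors are [1, 151], so d(151) = 2.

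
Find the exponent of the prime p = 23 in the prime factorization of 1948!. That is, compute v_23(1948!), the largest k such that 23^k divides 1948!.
v_23(1948!) = 87

Legendre's formula: v_p(n!) = Σ_{k ≥ 1} ⌊n / p^k⌋. For p = 23, n = 1948, the terms are:
  ⌊1948/23^1⌋ = ⌊1948/23⌋ = 84
  ⌊1948/23^2⌋ = ⌊1948/529⌋ = 3
(the next term ⌊1948/23^3⌋ = 0, terminating the sum). Summing: v_23(1948!) = 84 + 3 = 87.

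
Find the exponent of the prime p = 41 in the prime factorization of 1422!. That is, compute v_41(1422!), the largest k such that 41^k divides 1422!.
v_41(1422!) = 34

Legendre's formula: v_p(n!) = Σ_{k ≥ 1} ⌊n / p^k⌋. For p = 41, n = 1422, the terms are:
  ⌊1422/41^1⌋ = ⌊1422/41⌋ = 34
(the next term ⌊1422/41^2⌋ = 0, terminating the sum). Summing: v_41(1422!) = 34 = 34.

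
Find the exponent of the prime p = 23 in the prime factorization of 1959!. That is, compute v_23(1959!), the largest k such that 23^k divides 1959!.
v_23(1959!) = 88

Legendre's formula: v_p(n!) = Σ_{k ≥ 1} ⌊n / p^k⌋. For p = 23, n = 1959, the terms are:
  ⌊1959/23^1⌋ = ⌊1959/23⌋ = 85
  ⌊1959/23^2⌋ = ⌊1959/529⌋ = 3
(the next term ⌊1959/23^3⌋ = 0, terminating the sum). Summing: v_23(1959!) = 85 + 3 = 88.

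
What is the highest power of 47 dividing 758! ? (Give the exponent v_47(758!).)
v_47(758!) = 16

Legendre's formula: v_p(n!) = Σ_{k ≥ 1} ⌊n / p^k⌋. For p = 47, n = 758, the terms are:
  ⌊758/47^1⌋ = ⌊758/47⌋ = 16
(the next term ⌊758/47^2⌋ = 0, terminating the sum). Summing: v_47(758!) = 16 = 16.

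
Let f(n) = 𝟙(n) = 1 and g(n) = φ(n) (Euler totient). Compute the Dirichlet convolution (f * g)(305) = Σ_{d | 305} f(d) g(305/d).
(𝟙 * φ)(305) = 305

Divisors of 305: [1, 5, 61, 305]. For each d | 305:
  d = 1: 𝟙(1) · φ(305/1) = 1 · 240 = 240
  d = 5: 𝟙(5) · φ(305/5) = 1 · 60 = 60
  d = 61: 𝟙(61) · φ(305/61) = 1 · 4 = 4
  d = 305: 𝟙(305) · φ(305/305) = 1 · 1 = 1
Summing: (𝟙 * φ)(305) = 240 + 60 + 4 + 1 = 305.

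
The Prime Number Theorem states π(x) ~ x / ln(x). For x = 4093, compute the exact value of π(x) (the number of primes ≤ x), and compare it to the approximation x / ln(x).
π(4093) = 564;  x/ln(x) ≈ 492.12;  relative error ≈ 12.74%.

Directly count primes up to 4093: π(4093) = 564. The PNT approximation gives 4093/ln(4093) ≈ 4093/8.31703 ≈ 492.12. Relative error (π(x) − x/ln(x)) / π(x) ≈ 12.74%; the approximation is known to undercount slightly (Li(x) is a better estimate).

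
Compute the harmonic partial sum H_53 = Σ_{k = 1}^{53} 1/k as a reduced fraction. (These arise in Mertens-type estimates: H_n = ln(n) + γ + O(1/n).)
H_53 = 748469853272339196210427/164249358725037825439200

Direct summation: H_53 = 1 + 1/2 + ... + 1/53. The least common denominator is lcm(1, ..., 53) = 164249358725037825439200; over this denominator the numerator is 164249358725037825439200 + 82124679362518912719600 + 54749786241679275146400 + 41062339681259456359800 + 32849871745007565087840 + 27374893120839637573200 + 23464194103576832205600 + 20531169840629728179900 + 18249928747226425048800 + 16424935872503782543920 + 14931759884094347767200 + 13687446560419818786600 + 12634566055772140418400 + 11732097051788416102800 + 10949957248335855029280 + 10265584920314864089950 + 9661726983825754437600 + 9124964373613212524400 + 8644703090791464496800 + 8212467936251891271960 + 7821398034525610735200 + 7465879942047173883600 + 7141276466305992410400 + 6843723280209909393300 + 6569974349001513017568 + 6317283027886070209200 + 6083309582408808349600 + 5866048525894208051400 + 5663770990518545704800 + 5474978624167927514640 + 5298366410485091143200 + 5132792460157432044975 + 4977253294698115922400 + 4830863491912877218800 + 4692838820715366441120 + 4562482186806606262200 + 4439171857433454741600 + 4322351545395732248400 + 4211522018590713472800 + 4106233968125945635980 + 4006081920122873791200 + 3910699017262805367600 + 3819752528489251754400 + 3732939971023586941800 + 3649985749445285009760 + 3570638233152996205200 + 3494667206915698413600 + 3421861640104954696650 + 3352027729082404600800 + 3284987174500756508784 + 3220575661275251479200 + 3158641513943035104600 + 3099044504245996706400 = 748469853272339196210427, so H_53 = 748469853272339196210427/164249358725037825439200 (already in lowest terms) ≈ 4.55691. (The PNT-adjacent estimate ln(53) + γ ≈ 4.54751 matches within O(1/n).)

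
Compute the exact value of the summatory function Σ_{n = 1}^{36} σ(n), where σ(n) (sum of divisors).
Σ_{n ≤ 36} σ(n) = 1098

Compute σ(n) for each 1 ≤ n ≤ 36: σ(1) = 1, σ(2) = 3, σ(3) = 4, σ(4) = 7, σ(5) = 6, σ(6) = 12, σ(7) = 8, σ(8) = 15, σ(9) = 13, σ(10) = 18, σ(11) = 12, σ(12) = 28, σ(13) = 14, σ(14) = 24, σ(15) = 24, σ(16) = 31, σ(17) = 18, σ(18) = 39, σ(19) = 20, σ(20) = 42, σ(21) = 32, σ(22) = 36, σ(23) = 24, σ(24) = 60, σ(25) = 31, σ(26) = 42, σ(27) = 40, σ(28) = 56, σ(29) = 30, σ(30) = 72, σ(31) = 32, σ(32) = 63, σ(33) = 48, σ(34) = 54, σ(35) = 48, σ(36) = 91. Summing all 36 values: 1098. (Average order: Σ_{n ≤ x} σ(n) ~ (π²/12) x². For x = 36, (π²/12)·36² ≈ 1065.92.)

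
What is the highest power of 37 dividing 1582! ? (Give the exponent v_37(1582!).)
v_37(1582!) = 43

Legendre's formula: v_p(n!) = Σ_{k ≥ 1} ⌊n / p^k⌋. For p = 37, n = 1582, the terms are:
  ⌊1582/37^1⌋ = ⌊1582/37⌋ = 42
  ⌊1582/37^2⌋ = ⌊1582/1369⌋ = 1
(the next term ⌊1582/37^3⌋ = 0, terminating the sum). Summing: v_37(1582!) = 42 + 1 = 43.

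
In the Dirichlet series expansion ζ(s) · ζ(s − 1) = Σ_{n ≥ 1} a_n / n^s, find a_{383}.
σ(383) = 384

In the product (Σ m^0/m^s)(Σ k / k^s) = Σ (Σ_{d | n} d) / n^s, the coefficient of 1/n^s is σ(n) = Σ_{d | n} d. For n = 383, divisors are [1, 383]; summing: σ(383) = 384.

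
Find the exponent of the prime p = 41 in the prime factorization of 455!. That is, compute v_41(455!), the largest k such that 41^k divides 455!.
v_41(455!) = 11

Legendre's formula: v_p(n!) = Σ_{k ≥ 1} ⌊n / p^k⌋. For p = 41, n = 455, the terms are:
  ⌊455/41^1⌋ = ⌊455/41⌋ = 11
(the next term ⌊455/41^2⌋ = 0, terminating the sum). Summing: v_41(455!) = 11 = 11.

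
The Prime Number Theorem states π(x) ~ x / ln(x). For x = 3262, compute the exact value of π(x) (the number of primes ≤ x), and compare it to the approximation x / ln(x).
π(3262) = 461;  x/ln(x) ≈ 403.21;  relative error ≈ 12.54%.

Directly count primes up to 3262: π(3262) = 461. The PNT approximation gives 3262/ln(3262) ≈ 3262/8.09010 ≈ 403.21. Relative error (π(x) − x/ln(x)) / π(x) ≈ 12.54%; the approximation is known to undercount slightly (Li(x) is a better estimate).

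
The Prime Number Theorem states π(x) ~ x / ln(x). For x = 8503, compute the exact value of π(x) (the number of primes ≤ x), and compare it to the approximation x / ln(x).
π(8503) = 1060;  x/ln(x) ≈ 939.75;  relative error ≈ 11.34%.

Directly count primes up to 8503: π(8503) = 1060. The PNT approximation gives 8503/ln(8503) ≈ 8503/9.04817 ≈ 939.75. Relative error (π(x) − x/ln(x)) / π(x) ≈ 11.34%; the approximation is known to undercount slightly (Li(x) is a better estimate).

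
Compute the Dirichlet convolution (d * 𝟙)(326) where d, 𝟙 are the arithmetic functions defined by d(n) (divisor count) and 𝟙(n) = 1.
(d * 𝟙)(326) = 9

Divisors of 326: [1, 2, 163, 326]. For each d | 326:
  d = 1: d(1) · 𝟙(326/1) = 1 · 1 = 1
  d = 2: d(2) · 𝟙(326/2) = 2 · 1 = 2
  d = 163: d(163) · 𝟙(326/163) = 2 · 1 = 2
  d = 326: d(326) · 𝟙(326/326) = 4 · 1 = 4
Summing: (d * 𝟙)(326) = 1 + 2 + 2 + 4 = 9.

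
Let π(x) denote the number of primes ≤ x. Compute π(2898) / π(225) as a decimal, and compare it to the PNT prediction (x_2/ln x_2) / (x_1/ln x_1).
π(2898)/π(225) = 419/48 ≈ 8.7292;  PNT prediction ≈ 8.7508.

π(225) = 48 and π(2898) = 419, so π(2898)/π(225) ≈ 8.7292. The PNT-predicted ratio is (2898/ln(2898)) / (225/ln(225)) ≈ 8.7508. The two agree to within a few percent, as expected.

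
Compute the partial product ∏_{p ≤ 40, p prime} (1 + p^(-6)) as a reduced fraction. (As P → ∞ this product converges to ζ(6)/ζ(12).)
∏ = 1409064908372656074115629844532678533864664016937571914400/1385384845877129271600296064992669038424816672643778985121

The primes p ≤ 40 are [2, 3, 5, 7, 11, 13, 17, 19, 23, 29, 31, 37]. For each, (1 + 1/p^6) = (p^6 + 1)/p^6. Multiplying these fractions over p ∈ [2, 3, 5, 7, 11, 13, 17, 19, 23, 29, 31, 37] gives 1409064908372656074115629844532678533864664016937571914400/1385384845877129271600296064992669038424816672643778985121. (In the limit P → ∞ this tends to ζ(6)/ζ(12).)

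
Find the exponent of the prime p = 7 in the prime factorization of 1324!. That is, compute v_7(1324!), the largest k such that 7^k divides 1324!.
v_7(1324!) = 219

Legendre's formula: v_p(n!) = Σ_{k ≥ 1} ⌊n / p^k⌋. For p = 7, n = 1324, the terms are:
  ⌊1324/7^1⌋ = ⌊1324/7⌋ = 189
  ⌊1324/7^2⌋ = ⌊1324/49⌋ = 27
  ⌊1324/7^3⌋ = ⌊1324/343⌋ = 3
(the next term ⌊1324/7^4⌋ = 0, terminating the sum). Summing: v_7(1324!) = 189 + 27 + 3 = 219.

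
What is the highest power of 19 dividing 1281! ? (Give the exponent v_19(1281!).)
v_19(1281!) = 70

Legendre's formula: v_p(n!) = Σ_{k ≥ 1} ⌊n / p^k⌋. For p = 19, n = 1281, the terms are:
  ⌊1281/19^1⌋ = ⌊1281/19⌋ = 67
  ⌊1281/19^2⌋ = ⌊1281/361⌋ = 3
(the next term ⌊1281/19^3⌋ = 0, terminating the sum). Summing: v_19(1281!) = 67 + 3 = 70.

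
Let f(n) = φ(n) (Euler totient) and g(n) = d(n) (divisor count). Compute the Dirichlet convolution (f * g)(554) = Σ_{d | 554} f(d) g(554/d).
(φ * d)(554) = 834

Divisors of 554: [1, 2, 277, 554]. For each d | 554:
  d = 1: φ(1) · d(554/1) = 1 · 4 = 4
  d = 2: φ(2) · d(554/2) = 1 · 2 = 2
  d = 277: φ(277) · d(554/277) = 276 · 2 = 552
  d = 554: φ(554) · d(554/554) = 276 · 1 = 276
Summing: (φ * d)(554) = 4 + 2 + 552 + 276 = 834.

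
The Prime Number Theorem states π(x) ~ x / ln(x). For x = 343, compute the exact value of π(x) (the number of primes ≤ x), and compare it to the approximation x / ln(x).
π(343) = 68;  x/ln(x) ≈ 58.76;  relative error ≈ 13.59%.

Directly count primes up to 343: π(343) = 68. The PNT approximation gives 343/ln(343) ≈ 343/5.83773 ≈ 58.76. Relative error (π(x) − x/ln(x)) / π(x) ≈ 13.59%; the approximation is known to undercount slightly (Li(x) is a better estimate).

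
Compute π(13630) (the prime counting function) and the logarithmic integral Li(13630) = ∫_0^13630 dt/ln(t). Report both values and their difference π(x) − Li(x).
π(13630) = 1611;  Li(13630) ≈ 1633.45;  π(x) − Li(x) ≈ -22.45.

Direct count of primes ≤ 13630 gives π(13630) = 1611. Numerical evaluation of the logarithmic integral gives Li(13630) ≈ 1633.45. The difference π(x) − Li(x) ≈ -22.45 is typically negative for small/moderate x (Li(x) overestimates), though Littlewood's theorem shows this sign changes infinitely often.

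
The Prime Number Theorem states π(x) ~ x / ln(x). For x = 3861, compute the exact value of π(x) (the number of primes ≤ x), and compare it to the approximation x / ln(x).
π(3861) = 535;  x/ln(x) ≈ 467.51;  relative error ≈ 12.62%.

Directly count primes up to 3861: π(3861) = 535. The PNT approximation gives 3861/ln(3861) ≈ 3861/8.25868 ≈ 467.51. Relative error (π(x) − x/ln(x)) / π(x) ≈ 12.62%; the approximation is known to undercount slightly (Li(x) is a better estimate).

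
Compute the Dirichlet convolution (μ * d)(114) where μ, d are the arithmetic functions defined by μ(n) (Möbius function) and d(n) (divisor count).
(μ * d)(114) = 1

Divisors of 114: [1, 2, 3, 6, 19, 38, 57, 114]. For each d | 114:
  d = 1: μ(1) · d(114/1) = 1 · 8 = 8
  d = 2: μ(2) · d(114/2) = -1 · 4 = -4
  d = 3: μ(3) · d(114/3) = -1 · 4 = -4
  d = 6: μ(6) · d(114/6) = 1 · 2 = 2
  d = 19: μ(19) · d(114/19) = -1 · 4 = -4
  d = 38: μ(38) · d(114/38) = 1 · 2 = 2
  d = 57: μ(57) · d(114/57) = 1 · 2 = 2
  d = 114: μ(114) · d(114/114) = -1 · 1 = -1
Summing: (μ * d)(114) = 8 + -4 + -4 + 2 + -4 + 2 + 2 + -1 = 1.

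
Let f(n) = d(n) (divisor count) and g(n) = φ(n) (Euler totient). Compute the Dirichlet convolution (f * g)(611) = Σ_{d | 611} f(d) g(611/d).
(d * φ)(611) = 672

Divisors of 611: [1, 13, 47, 611]. For each d | 611:
  d = 1: d(1) · φ(611/1) = 1 · 552 = 552
  d = 13: d(13) · φ(611/13) = 2 · 46 = 92
  d = 47: d(47) · φ(611/47) = 2 · 12 = 24
  d = 611: d(611) · φ(611/611) = 4 · 1 = 4
Summing: (d * φ)(611) = 552 + 92 + 24 + 4 = 672.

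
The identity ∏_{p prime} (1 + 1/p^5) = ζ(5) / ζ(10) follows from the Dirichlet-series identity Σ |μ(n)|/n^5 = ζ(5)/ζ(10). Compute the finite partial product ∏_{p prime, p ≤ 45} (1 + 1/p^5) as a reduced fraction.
∏ = 337266640043527822041984546776597328186597199973708681183232/325579173304271359254907763799806016454065290452479278531405

The primes p ≤ 45 are [2, 3, 5, 7, 11, 13, 17, 19, 23, 29, 31, 37, 41, 43]. For each, (1 + 1/p^5) = (p^5 + 1)/p^5. Multiplying these fractions over p ∈ [2, 3, 5, 7, 11, 13, 17, 19, 23, 29, 31, 37, 41, 43] gives 337266640043527822041984546776597328186597199973708681183232/325579173304271359254907763799806016454065290452479278531405. (In the limit P → ∞ this tends to ζ(5)/ζ(10).)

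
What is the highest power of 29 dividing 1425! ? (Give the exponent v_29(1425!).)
v_29(1425!) = 50

Legendre's formula: v_p(n!) = Σ_{k ≥ 1} ⌊n / p^k⌋. For p = 29, n = 1425, the terms are:
  ⌊1425/29^1⌋ = ⌊1425/29⌋ = 49
  ⌊1425/29^2⌋ = ⌊1425/841⌋ = 1
(the next term ⌊1425/29^3⌋ = 0, terminating the sum). Summing: v_29(1425!) = 49 + 1 = 50.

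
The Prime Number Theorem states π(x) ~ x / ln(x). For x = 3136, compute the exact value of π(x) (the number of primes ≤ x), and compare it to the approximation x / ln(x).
π(3136) = 445;  x/ln(x) ≈ 389.53;  relative error ≈ 12.46%.

Directly count primes up to 3136: π(3136) = 445. The PNT approximation gives 3136/ln(3136) ≈ 3136/8.05070 ≈ 389.53. Relative error (π(x) − x/ln(x)) / π(x) ≈ 12.46%; the approximation is known to undercount slightly (Li(x) is a better estimate).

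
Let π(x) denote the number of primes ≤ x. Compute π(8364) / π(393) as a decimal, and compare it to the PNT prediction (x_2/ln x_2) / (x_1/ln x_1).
π(8364)/π(393) = 1047/77 ≈ 13.5974;  PNT prediction ≈ 14.0768.

π(393) = 77 and π(8364) = 1047, so π(8364)/π(393) ≈ 13.5974. The PNT-predicted ratio is (8364/ln(8364)) / (393/ln(393)) ≈ 14.0768. The two agree to within a few percent, as expected.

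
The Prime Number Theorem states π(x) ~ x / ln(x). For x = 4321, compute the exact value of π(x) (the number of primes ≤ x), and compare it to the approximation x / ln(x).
π(4321) = 590;  x/ln(x) ≈ 516.17;  relative error ≈ 12.51%.

Directly count primes up to 4321: π(4321) = 590. The PNT approximation gives 4321/ln(4321) ≈ 4321/8.37124 ≈ 516.17. Relative error (π(x) − x/ln(x)) / π(x) ≈ 12.51%; the approximation is known to undercount slightly (Li(x) is a better estimate).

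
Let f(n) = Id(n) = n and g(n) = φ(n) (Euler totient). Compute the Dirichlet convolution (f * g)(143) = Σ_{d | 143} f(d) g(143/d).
(Id * φ)(143) = 525

Divisors of 143: [1, 11, 13, 143]. For each d | 143:
  d = 1: Id(1) · φ(143/1) = 1 · 120 = 120
  d = 11: Id(11) · φ(143/11) = 11 · 12 = 132
  d = 13: Id(13) · φ(143/13) = 13 · 10 = 130
  d = 143: Id(143) · φ(143/143) = 143 · 1 = 143
Summing: (Id * φ)(143) = 120 + 132 + 130 + 143 = 525.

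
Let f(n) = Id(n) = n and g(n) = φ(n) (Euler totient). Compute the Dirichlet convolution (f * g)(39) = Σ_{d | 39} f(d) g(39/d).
(Id * φ)(39) = 125

Divisors of 39: [1, 3, 13, 39]. For each d | 39:
  d = 1: Id(1) · φ(39/1) = 1 · 24 = 24
  d = 3: Id(3) · φ(39/3) = 3 · 12 = 36
  d = 13: Id(13) · φ(39/13) = 13 · 2 = 26
  d = 39: Id(39) · φ(39/39) = 39 · 1 = 39
Summing: (Id * φ)(39) = 24 + 36 + 26 + 39 = 125.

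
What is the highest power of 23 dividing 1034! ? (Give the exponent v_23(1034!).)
v_23(1034!) = 45

Legendre's formula: v_p(n!) = Σ_{k ≥ 1} ⌊n / p^k⌋. For p = 23, n = 1034, the terms are:
  ⌊1034/23^1⌋ = ⌊1034/23⌋ = 44
  ⌊1034/23^2⌋ = ⌊1034/529⌋ = 1
(the next term ⌊1034/23^3⌋ = 0, terminating the sum). Summing: v_23(1034!) = 44 + 1 = 45.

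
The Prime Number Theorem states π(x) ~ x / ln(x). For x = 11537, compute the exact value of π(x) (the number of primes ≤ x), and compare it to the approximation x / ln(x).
π(11537) = 1390;  x/ln(x) ≈ 1233.47;  relative error ≈ 11.26%.

Directly count primes up to 11537: π(11537) = 1390. The PNT approximation gives 11537/ln(11537) ≈ 11537/9.35331 ≈ 1233.47. Relative error (π(x) − x/ln(x)) / π(x) ≈ 11.26%; the approximation is known to undercount slightly (Li(x) is a better estimate).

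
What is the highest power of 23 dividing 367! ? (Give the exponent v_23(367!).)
v_23(367!) = 15

Legendre's formula: v_p(n!) = Σ_{k ≥ 1} ⌊n / p^k⌋. For p = 23, n = 367, the terms are:
  ⌊367/23^1⌋ = ⌊367/23⌋ = 15
(the next term ⌊367/23^2⌋ = 0, terminating the sum). Summing: v_23(367!) = 15 = 15.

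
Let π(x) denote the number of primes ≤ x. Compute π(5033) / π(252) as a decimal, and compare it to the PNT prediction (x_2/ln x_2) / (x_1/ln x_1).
π(5033)/π(252) = 674/54 ≈ 12.4815;  PNT prediction ≈ 12.9561.

π(252) = 54 and π(5033) = 674, so π(5033)/π(252) ≈ 12.4815. The PNT-predicted ratio is (5033/ln(5033)) / (252/ln(252)) ≈ 12.9561. The two agree to within a few percent, as expected.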